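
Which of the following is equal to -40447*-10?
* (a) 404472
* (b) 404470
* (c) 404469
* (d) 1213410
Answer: b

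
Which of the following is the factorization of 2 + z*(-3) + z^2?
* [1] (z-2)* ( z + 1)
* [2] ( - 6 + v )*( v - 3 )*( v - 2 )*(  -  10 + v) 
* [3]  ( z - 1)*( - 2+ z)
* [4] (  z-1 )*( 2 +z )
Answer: 3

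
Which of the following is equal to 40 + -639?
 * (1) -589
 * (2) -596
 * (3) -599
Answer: 3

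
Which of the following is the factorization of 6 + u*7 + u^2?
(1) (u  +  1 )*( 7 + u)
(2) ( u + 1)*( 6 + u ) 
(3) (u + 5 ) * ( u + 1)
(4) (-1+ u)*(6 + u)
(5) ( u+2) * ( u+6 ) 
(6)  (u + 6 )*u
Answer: 2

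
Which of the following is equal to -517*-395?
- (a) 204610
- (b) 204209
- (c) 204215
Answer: c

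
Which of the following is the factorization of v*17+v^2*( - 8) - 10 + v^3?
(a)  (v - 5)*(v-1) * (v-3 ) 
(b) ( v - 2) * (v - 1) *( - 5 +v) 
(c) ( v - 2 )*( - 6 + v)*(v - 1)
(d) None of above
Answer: b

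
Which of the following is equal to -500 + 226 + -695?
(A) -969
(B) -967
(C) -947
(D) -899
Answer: A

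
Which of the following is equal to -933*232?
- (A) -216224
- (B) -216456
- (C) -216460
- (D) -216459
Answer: B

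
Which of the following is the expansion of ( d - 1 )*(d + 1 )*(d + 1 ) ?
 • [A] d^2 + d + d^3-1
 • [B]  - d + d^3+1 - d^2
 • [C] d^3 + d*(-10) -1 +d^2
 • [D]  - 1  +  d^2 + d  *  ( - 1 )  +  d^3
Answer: D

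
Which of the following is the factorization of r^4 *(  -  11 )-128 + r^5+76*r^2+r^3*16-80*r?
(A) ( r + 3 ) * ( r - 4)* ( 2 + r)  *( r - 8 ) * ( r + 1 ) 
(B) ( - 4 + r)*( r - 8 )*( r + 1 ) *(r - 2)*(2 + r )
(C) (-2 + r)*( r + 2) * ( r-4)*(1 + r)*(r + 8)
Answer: B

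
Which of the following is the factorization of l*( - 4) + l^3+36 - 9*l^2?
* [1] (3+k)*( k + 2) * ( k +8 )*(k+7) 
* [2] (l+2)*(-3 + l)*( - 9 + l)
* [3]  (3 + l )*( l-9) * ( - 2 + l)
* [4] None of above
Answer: 4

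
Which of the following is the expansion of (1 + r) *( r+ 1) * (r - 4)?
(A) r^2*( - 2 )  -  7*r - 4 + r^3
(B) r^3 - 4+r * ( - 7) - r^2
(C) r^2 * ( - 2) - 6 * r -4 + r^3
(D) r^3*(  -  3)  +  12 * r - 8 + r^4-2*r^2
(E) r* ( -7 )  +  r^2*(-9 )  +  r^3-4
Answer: A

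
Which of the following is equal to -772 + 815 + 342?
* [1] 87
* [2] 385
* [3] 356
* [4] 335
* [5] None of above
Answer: 2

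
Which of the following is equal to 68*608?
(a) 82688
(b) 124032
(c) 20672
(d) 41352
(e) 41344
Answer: e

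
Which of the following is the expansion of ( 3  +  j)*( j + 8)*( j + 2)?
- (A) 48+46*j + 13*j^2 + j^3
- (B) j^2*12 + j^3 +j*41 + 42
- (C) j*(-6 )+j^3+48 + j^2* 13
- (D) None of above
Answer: A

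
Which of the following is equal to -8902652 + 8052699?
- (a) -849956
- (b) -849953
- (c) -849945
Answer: b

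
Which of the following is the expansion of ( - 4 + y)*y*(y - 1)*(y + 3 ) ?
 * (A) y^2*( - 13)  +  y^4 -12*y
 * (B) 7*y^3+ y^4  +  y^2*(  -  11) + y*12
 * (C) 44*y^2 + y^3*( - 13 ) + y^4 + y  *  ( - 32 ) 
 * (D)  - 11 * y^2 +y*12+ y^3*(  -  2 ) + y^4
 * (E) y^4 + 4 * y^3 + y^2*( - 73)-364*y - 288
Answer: D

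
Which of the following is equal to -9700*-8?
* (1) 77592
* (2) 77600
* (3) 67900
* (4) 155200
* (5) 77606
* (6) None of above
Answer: 2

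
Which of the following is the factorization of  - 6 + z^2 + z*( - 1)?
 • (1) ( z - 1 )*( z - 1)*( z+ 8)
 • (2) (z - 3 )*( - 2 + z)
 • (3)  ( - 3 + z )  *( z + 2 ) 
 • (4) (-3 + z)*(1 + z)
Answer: 3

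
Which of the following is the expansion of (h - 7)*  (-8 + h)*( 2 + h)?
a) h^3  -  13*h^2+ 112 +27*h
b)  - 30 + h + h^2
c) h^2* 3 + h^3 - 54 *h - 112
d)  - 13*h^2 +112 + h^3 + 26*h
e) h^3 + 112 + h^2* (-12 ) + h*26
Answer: d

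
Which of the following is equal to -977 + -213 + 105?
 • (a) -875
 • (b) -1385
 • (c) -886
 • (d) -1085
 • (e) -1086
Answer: d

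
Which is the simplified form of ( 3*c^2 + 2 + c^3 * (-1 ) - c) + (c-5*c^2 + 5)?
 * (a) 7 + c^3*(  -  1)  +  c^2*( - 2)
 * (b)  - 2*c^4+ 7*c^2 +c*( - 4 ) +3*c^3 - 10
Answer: a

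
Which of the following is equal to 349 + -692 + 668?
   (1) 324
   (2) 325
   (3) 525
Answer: 2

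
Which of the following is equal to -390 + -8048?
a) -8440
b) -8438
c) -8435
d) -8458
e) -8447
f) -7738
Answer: b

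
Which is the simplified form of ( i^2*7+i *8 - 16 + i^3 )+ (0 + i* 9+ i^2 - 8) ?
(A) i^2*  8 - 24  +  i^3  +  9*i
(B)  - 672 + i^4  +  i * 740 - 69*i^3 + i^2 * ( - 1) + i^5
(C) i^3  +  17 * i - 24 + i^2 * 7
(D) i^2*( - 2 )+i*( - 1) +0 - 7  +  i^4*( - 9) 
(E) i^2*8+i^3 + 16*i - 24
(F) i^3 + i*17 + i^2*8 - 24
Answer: F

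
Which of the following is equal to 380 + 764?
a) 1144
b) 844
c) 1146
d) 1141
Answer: a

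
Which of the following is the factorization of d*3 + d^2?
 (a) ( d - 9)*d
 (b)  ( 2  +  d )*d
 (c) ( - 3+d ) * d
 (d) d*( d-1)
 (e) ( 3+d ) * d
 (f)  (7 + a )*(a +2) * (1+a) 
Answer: e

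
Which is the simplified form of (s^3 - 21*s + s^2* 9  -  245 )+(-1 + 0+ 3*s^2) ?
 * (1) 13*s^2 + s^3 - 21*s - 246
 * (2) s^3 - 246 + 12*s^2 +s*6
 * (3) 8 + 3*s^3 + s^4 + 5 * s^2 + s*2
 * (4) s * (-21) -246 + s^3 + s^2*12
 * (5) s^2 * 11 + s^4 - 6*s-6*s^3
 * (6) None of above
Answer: 4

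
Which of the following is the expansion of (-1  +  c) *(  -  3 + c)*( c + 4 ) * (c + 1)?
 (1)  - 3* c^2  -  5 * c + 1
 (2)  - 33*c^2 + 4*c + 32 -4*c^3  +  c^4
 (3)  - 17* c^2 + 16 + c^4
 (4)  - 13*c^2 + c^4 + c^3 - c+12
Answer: 4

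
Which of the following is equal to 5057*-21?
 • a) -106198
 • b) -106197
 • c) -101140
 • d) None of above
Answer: b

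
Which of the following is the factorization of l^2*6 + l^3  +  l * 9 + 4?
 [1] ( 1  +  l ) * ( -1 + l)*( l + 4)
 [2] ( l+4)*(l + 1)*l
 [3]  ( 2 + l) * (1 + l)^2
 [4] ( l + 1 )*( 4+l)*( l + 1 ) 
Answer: 4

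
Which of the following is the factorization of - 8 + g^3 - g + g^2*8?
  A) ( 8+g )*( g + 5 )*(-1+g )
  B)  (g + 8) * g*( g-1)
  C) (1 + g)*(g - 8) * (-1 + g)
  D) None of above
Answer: D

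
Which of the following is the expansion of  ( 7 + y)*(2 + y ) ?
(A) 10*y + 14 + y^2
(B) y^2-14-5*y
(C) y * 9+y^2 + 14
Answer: C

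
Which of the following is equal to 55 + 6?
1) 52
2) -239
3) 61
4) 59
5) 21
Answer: 3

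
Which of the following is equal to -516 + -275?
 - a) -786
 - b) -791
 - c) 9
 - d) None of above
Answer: b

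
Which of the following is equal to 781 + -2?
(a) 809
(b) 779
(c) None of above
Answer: b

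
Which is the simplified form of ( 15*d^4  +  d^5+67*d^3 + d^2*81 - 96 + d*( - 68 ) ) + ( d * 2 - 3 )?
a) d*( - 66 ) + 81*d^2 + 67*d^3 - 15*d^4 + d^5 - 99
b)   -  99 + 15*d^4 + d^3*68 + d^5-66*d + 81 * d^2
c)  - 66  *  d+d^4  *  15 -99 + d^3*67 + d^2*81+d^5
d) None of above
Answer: c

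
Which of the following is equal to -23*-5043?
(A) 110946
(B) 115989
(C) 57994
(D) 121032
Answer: B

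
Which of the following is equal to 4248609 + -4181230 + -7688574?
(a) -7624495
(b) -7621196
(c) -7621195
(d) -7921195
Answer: c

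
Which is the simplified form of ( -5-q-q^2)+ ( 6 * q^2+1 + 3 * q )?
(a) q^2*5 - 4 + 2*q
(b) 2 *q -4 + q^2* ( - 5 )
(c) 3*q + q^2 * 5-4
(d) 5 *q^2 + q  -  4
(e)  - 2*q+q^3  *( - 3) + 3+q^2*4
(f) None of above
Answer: a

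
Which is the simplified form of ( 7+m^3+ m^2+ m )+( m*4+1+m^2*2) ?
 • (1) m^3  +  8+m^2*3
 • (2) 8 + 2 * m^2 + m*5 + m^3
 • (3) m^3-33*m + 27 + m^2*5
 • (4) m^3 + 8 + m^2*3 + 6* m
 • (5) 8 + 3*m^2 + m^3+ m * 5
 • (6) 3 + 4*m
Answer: 5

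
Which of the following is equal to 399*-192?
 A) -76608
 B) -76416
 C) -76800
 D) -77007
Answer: A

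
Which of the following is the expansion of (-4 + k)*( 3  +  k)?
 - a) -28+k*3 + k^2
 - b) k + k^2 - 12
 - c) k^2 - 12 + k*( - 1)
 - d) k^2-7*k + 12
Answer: c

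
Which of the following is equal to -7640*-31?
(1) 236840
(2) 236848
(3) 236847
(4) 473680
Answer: 1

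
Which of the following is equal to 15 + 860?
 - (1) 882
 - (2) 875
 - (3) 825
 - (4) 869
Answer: 2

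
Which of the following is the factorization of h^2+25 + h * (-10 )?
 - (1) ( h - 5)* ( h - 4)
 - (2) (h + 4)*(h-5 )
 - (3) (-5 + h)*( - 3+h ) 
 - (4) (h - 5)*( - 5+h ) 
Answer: 4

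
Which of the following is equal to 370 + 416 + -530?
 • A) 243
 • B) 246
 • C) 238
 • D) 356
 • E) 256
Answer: E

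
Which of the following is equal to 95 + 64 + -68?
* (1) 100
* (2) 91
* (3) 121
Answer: 2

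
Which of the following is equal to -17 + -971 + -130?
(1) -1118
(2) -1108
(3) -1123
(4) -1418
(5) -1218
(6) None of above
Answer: 1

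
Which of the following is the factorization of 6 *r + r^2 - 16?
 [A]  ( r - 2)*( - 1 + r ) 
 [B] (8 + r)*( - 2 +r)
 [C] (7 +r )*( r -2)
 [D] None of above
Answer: B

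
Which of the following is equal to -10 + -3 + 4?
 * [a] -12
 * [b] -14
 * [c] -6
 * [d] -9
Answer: d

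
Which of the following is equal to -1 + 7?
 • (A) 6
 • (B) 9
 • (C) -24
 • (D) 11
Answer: A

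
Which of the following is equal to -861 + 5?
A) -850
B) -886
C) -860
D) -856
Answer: D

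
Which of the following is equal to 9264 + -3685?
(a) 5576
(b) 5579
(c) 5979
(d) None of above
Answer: b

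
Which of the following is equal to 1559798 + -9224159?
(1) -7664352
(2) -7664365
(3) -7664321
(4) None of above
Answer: 4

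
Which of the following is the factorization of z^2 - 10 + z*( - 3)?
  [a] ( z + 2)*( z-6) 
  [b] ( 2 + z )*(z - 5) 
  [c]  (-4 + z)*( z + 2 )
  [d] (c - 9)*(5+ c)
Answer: b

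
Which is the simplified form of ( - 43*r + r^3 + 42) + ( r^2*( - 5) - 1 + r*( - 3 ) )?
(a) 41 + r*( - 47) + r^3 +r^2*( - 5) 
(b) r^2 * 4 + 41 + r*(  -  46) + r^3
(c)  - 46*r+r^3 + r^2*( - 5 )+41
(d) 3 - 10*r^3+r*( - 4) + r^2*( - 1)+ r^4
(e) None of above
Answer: c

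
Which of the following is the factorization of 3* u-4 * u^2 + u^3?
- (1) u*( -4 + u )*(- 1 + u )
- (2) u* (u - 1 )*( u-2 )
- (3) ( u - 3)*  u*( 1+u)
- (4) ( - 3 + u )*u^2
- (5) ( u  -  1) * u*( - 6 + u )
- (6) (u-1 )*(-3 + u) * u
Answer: 6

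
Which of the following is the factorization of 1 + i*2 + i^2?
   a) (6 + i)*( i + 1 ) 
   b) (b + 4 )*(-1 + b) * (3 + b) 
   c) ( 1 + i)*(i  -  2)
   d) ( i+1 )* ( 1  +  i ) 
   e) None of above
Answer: d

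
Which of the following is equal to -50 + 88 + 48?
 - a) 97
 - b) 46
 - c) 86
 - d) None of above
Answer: c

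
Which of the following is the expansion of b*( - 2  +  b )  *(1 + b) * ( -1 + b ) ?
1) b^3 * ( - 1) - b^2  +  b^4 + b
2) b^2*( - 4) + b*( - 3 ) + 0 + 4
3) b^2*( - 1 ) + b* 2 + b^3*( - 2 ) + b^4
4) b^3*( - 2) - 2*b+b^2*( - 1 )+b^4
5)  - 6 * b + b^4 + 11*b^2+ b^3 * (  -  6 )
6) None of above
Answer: 3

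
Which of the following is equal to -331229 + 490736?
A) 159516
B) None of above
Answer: B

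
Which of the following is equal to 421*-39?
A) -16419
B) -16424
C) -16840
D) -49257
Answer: A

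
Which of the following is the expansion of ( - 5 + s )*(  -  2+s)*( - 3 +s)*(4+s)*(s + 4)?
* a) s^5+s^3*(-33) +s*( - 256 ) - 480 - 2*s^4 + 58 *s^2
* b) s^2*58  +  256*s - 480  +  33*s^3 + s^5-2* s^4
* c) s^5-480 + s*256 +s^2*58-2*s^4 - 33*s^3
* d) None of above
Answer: c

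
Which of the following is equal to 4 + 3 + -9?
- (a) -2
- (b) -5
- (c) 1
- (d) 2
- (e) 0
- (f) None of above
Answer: a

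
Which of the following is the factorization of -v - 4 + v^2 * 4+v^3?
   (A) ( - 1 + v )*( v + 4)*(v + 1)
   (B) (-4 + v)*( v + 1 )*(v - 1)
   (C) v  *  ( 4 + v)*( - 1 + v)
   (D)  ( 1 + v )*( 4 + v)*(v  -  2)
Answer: A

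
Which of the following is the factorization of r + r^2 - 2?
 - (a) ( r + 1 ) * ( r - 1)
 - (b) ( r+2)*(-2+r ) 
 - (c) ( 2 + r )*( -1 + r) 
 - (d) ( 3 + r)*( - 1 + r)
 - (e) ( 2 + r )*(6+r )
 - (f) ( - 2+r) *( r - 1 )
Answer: c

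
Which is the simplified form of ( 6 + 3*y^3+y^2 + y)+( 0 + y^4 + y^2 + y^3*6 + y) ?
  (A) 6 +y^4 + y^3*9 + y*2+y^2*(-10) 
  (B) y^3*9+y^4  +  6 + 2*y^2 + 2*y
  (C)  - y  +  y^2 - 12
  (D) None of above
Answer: B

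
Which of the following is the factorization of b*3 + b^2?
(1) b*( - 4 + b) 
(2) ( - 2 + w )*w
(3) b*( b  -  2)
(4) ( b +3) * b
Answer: 4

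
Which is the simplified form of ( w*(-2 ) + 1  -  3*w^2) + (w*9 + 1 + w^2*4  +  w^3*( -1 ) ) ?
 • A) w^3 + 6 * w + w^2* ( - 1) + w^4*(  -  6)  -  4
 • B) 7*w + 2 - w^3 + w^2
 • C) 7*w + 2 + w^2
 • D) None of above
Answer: B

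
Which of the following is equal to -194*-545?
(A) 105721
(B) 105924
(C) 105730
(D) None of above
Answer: C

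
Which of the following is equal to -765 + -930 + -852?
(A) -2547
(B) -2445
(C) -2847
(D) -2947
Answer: A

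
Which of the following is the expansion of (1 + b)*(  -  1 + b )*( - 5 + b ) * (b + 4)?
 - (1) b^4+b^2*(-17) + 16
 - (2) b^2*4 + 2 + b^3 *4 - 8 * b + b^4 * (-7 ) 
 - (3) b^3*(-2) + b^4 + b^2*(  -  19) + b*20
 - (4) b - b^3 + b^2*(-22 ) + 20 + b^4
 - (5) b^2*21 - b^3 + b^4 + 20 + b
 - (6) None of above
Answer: 6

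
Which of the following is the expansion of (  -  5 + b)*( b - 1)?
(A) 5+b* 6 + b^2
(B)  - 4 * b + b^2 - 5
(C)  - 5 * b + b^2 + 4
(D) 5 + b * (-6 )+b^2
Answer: D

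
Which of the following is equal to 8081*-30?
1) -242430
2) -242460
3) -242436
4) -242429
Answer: 1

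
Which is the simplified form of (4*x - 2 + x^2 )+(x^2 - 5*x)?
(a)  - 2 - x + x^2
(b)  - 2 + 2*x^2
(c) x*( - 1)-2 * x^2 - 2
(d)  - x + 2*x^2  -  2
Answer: d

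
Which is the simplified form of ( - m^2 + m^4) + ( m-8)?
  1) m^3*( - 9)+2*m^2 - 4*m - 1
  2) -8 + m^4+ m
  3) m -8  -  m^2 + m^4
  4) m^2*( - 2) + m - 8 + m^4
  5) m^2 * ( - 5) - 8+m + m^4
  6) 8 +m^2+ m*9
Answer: 3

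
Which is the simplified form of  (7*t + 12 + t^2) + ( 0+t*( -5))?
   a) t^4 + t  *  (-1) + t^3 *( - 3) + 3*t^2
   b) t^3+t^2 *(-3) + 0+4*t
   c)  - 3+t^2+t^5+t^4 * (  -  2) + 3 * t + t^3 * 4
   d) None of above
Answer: d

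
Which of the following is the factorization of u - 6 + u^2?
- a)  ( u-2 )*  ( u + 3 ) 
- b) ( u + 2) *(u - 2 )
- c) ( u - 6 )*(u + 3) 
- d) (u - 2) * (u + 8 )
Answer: a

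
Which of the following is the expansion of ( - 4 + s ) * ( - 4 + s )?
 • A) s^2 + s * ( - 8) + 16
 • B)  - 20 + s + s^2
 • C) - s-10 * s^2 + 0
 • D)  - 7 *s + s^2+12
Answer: A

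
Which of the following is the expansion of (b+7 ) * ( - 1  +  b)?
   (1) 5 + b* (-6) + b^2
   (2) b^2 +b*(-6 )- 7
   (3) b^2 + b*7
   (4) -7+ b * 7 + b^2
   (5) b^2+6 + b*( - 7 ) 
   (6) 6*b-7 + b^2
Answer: 6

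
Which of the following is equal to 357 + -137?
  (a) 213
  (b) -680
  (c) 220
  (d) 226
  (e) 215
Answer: c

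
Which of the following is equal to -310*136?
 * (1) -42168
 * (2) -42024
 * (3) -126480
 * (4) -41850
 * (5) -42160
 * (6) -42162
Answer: 5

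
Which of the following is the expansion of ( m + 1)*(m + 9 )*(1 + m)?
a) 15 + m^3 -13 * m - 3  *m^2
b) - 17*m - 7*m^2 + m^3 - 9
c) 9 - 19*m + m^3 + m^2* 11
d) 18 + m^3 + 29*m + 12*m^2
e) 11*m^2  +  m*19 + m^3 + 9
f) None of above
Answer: e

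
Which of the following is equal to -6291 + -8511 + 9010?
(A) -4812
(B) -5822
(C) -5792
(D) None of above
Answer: C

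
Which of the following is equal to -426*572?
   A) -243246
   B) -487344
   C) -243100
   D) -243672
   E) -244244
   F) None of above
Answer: D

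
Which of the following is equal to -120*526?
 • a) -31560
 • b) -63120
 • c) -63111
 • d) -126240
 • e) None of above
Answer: b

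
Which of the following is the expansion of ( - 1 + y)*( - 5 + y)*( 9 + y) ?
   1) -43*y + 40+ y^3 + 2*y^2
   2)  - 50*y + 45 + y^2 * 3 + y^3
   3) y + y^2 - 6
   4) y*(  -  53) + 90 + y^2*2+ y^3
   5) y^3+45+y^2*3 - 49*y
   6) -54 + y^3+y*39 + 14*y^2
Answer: 5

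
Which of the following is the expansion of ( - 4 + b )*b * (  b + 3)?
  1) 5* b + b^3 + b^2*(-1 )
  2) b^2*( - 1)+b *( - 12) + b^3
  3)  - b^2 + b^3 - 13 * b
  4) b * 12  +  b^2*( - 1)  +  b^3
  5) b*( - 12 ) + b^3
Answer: 2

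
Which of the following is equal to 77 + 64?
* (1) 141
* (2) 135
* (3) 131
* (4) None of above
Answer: 1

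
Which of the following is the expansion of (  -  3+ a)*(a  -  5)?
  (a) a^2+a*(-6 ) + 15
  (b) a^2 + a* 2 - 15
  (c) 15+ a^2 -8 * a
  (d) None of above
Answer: c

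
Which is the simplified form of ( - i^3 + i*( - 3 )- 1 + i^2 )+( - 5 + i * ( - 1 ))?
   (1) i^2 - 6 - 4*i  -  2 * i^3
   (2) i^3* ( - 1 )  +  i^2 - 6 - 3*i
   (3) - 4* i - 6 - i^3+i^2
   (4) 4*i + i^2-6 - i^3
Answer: 3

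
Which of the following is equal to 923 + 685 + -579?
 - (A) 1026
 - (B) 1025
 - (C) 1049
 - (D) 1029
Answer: D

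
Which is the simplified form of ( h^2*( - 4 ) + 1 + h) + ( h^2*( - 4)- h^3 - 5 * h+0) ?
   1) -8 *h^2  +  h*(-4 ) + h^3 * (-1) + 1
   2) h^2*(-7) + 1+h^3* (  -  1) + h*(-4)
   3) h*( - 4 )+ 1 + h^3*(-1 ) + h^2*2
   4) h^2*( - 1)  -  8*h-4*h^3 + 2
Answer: 1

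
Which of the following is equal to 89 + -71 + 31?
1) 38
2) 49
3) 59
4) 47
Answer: 2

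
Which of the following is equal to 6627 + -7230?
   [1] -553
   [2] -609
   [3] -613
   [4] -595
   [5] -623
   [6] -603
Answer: 6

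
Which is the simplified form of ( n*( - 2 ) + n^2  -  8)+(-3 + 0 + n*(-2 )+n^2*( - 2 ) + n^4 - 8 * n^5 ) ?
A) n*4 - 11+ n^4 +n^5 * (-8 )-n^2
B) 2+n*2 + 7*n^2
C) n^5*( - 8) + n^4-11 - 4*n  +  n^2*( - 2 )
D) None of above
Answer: D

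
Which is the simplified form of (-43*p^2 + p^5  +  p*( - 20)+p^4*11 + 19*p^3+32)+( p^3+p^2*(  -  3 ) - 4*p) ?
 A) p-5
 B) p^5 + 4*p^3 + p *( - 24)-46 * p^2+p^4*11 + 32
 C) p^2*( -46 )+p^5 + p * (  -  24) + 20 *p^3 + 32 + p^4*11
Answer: C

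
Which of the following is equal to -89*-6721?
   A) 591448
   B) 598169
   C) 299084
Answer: B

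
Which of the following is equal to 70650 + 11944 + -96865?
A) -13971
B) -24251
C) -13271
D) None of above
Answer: D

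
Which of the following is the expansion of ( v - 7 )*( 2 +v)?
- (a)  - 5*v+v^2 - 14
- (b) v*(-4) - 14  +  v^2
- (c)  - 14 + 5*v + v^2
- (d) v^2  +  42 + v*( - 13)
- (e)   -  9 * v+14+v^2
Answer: a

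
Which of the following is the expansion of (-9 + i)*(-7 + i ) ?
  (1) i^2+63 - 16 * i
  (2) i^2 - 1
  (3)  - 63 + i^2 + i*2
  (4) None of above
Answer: 1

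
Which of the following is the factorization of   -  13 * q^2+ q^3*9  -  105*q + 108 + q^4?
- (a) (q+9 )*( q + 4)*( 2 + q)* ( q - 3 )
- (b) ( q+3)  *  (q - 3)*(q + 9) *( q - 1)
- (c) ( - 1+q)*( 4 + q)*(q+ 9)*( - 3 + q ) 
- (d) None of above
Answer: c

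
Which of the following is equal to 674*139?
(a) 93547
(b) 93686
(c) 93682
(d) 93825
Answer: b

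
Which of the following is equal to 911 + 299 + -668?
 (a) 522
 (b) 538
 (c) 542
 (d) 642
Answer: c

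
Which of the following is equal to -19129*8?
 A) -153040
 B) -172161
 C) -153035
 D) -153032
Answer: D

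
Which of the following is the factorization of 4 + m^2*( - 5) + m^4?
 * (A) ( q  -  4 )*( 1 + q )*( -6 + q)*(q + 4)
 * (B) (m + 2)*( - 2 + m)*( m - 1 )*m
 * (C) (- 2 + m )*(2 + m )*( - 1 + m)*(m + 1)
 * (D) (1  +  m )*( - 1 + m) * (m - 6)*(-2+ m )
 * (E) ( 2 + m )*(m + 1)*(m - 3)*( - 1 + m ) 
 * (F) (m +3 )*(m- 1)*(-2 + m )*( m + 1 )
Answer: C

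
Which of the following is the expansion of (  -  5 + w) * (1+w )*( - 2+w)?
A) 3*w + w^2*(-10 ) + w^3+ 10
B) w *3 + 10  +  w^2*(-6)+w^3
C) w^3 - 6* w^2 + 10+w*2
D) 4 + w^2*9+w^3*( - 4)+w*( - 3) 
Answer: B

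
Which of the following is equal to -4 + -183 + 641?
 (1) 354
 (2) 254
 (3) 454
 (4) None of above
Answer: 3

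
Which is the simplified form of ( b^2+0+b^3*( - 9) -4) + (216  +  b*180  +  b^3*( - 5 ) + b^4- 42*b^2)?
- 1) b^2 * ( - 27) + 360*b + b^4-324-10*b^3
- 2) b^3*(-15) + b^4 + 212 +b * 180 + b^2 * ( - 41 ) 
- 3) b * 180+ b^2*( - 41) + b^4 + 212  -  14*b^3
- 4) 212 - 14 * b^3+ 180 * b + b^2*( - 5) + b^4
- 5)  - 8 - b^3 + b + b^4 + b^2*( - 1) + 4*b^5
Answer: 3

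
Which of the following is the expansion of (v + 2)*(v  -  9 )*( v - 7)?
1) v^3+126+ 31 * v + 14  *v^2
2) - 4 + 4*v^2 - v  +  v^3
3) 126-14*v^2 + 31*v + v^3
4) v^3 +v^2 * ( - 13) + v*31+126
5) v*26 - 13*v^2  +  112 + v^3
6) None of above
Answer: 3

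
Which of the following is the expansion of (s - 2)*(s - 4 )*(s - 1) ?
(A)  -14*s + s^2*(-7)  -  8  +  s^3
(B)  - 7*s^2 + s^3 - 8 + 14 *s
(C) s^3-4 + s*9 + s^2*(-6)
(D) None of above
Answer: B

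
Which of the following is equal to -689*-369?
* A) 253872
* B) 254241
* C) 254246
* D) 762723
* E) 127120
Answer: B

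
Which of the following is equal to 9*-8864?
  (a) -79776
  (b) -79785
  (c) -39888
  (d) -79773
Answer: a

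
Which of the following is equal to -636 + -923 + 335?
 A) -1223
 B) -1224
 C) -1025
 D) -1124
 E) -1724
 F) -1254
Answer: B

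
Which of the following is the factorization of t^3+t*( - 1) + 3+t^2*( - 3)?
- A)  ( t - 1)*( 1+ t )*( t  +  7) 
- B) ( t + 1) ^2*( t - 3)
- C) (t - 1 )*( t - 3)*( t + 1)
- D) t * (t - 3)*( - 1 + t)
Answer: C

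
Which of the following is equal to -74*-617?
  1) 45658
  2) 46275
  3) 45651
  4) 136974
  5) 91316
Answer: 1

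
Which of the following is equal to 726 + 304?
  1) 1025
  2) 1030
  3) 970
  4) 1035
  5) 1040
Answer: 2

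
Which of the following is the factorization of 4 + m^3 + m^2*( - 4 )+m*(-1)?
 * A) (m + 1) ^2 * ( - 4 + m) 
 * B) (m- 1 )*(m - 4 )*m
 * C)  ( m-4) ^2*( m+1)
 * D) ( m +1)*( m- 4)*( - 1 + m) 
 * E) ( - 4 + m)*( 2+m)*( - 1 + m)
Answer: D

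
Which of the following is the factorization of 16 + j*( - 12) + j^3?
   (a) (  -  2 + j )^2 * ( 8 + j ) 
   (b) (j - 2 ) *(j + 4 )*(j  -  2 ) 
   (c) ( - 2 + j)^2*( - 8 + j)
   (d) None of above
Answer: b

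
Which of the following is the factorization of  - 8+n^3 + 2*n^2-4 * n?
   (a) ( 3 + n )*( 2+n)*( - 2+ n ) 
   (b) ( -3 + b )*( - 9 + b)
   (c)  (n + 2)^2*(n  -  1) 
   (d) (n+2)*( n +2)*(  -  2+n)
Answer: d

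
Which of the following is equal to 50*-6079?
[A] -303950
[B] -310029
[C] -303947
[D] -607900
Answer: A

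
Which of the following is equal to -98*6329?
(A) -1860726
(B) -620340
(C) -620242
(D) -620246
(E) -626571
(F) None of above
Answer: C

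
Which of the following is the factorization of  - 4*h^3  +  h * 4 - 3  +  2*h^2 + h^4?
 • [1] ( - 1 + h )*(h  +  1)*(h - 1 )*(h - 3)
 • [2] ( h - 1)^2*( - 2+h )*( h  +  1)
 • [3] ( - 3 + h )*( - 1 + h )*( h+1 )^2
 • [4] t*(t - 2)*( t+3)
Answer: 1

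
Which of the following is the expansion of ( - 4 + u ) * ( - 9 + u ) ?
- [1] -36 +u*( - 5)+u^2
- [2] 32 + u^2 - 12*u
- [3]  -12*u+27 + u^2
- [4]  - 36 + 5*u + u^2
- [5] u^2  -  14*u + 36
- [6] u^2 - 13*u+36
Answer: 6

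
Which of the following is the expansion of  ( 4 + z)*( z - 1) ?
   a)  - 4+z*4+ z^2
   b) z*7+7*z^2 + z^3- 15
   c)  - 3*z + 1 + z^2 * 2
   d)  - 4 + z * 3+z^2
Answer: d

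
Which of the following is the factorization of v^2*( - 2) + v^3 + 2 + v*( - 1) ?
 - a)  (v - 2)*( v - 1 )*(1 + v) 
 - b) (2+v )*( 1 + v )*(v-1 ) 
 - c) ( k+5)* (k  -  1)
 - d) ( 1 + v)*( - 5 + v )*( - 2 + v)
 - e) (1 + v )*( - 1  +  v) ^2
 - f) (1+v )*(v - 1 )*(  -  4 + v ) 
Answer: a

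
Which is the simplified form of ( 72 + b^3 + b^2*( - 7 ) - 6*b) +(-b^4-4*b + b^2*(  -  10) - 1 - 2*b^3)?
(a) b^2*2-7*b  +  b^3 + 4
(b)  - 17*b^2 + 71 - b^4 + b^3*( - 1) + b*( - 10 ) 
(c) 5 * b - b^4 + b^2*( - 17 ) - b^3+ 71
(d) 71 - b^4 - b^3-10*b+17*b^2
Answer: b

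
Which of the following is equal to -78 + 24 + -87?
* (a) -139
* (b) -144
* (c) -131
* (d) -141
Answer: d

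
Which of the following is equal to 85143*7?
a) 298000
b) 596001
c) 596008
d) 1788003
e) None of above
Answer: b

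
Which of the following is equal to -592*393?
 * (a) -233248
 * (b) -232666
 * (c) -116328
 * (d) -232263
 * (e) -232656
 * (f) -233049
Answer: e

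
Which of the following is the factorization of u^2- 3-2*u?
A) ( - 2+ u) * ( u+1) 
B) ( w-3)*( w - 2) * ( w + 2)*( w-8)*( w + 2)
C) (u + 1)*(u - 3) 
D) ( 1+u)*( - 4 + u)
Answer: C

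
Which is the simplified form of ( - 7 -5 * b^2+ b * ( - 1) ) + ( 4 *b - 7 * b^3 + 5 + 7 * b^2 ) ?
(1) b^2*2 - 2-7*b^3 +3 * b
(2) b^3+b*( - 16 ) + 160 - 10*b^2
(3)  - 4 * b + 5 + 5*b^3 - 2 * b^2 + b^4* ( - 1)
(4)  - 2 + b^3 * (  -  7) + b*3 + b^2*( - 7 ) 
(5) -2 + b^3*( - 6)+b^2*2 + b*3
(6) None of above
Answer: 1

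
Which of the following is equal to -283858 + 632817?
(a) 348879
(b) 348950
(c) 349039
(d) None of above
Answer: d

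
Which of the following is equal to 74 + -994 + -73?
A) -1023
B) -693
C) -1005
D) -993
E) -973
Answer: D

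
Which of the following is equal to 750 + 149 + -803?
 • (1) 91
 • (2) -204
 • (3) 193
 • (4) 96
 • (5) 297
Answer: 4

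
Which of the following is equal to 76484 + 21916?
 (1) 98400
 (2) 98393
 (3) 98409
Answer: 1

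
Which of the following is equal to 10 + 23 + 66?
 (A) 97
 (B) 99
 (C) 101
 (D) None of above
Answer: B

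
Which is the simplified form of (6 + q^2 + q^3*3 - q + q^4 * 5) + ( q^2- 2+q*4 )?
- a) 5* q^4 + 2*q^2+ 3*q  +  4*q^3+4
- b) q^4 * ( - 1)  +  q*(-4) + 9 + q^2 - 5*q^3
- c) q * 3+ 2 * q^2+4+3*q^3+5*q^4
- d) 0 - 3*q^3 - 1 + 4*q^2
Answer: c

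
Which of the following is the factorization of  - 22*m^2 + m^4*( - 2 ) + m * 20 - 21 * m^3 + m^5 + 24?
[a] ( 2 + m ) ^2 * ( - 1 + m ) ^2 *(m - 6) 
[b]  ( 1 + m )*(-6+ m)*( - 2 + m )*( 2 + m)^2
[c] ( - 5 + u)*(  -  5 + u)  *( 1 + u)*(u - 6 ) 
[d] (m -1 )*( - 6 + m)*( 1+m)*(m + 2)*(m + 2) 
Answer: d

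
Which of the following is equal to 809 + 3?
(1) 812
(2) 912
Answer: 1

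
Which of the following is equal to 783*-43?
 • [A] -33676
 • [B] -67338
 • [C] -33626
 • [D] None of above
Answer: D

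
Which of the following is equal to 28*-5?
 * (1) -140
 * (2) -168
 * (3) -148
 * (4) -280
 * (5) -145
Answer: 1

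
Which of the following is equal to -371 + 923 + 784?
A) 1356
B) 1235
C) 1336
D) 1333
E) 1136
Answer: C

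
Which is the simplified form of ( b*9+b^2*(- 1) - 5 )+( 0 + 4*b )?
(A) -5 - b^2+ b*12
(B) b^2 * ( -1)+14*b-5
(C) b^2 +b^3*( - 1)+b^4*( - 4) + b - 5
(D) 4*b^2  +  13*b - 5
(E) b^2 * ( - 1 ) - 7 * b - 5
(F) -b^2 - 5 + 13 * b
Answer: F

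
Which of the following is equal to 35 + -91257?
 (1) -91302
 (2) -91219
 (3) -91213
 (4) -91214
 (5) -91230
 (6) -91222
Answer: 6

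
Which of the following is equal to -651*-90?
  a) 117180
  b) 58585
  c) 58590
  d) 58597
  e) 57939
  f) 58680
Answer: c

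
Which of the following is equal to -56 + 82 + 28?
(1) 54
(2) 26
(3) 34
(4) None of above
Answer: 1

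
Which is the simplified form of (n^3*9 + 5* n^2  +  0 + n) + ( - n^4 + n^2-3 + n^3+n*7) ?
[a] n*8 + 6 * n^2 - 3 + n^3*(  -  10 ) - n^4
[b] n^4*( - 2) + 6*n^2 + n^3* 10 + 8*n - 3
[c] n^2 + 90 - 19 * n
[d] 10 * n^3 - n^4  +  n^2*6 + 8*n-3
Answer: d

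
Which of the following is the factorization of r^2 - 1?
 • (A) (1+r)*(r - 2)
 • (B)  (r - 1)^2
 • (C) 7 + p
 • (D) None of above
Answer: D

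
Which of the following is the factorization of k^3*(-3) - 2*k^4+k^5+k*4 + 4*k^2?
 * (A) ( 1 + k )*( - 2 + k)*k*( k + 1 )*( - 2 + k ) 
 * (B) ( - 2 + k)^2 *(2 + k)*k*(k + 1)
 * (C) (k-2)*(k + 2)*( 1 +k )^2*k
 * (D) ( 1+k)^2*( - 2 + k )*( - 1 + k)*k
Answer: A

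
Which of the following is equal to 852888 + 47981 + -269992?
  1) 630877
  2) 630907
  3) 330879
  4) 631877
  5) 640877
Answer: 1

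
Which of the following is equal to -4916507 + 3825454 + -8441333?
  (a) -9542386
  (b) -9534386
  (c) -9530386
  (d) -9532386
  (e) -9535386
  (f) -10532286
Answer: d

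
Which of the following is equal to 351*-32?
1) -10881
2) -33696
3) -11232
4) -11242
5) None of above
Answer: 3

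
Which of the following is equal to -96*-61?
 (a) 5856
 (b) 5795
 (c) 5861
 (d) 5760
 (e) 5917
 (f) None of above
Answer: a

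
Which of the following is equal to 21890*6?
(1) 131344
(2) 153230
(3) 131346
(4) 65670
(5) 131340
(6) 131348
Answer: 5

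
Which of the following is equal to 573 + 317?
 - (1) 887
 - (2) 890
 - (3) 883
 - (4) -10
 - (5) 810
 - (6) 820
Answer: 2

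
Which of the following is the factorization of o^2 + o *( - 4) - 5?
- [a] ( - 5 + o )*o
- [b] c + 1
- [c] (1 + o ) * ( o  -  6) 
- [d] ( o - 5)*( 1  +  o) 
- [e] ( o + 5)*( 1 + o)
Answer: d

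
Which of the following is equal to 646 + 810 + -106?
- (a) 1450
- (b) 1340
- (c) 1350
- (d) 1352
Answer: c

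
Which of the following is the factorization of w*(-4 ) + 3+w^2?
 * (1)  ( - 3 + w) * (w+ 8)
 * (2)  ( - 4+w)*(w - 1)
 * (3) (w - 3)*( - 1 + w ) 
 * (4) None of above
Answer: 3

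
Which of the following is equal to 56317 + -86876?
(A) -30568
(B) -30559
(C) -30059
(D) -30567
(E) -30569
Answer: B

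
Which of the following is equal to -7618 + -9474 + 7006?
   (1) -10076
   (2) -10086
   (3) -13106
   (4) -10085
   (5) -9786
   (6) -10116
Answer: 2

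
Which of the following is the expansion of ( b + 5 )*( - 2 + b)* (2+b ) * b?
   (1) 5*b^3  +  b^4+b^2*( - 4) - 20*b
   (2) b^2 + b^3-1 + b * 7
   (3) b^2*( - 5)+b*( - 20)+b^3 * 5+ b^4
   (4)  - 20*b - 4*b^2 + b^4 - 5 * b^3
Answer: 1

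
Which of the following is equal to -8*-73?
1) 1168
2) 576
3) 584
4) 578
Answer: 3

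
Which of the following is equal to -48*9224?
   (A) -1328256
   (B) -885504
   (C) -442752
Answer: C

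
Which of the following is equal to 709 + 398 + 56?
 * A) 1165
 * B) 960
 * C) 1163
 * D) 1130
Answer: C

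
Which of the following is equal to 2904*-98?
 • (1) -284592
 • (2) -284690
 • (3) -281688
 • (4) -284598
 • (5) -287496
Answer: 1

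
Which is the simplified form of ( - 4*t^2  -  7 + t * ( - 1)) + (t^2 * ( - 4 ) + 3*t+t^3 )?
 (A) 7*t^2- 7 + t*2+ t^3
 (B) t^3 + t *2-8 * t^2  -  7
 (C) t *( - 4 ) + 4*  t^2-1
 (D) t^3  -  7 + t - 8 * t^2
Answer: B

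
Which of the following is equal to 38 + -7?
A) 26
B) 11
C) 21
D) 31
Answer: D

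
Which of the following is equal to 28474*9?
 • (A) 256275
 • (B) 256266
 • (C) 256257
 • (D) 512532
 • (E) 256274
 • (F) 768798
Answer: B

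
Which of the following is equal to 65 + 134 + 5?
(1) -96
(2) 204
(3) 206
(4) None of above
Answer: 2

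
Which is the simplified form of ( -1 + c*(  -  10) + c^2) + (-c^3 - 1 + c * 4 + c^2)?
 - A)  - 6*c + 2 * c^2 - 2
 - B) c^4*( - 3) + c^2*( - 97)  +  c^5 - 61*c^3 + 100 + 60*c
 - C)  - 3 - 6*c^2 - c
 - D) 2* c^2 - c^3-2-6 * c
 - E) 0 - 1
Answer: D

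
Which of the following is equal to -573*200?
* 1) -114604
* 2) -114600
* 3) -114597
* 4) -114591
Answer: 2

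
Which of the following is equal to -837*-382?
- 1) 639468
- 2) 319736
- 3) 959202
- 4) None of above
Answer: 4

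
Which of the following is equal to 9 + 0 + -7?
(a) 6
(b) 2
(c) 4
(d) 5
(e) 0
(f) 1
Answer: b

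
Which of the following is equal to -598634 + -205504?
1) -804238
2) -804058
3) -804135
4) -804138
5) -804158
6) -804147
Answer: 4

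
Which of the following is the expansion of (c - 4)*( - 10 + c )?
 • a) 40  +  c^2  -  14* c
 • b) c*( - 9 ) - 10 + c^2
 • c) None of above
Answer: a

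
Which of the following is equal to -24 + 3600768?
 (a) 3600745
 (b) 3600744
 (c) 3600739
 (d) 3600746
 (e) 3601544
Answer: b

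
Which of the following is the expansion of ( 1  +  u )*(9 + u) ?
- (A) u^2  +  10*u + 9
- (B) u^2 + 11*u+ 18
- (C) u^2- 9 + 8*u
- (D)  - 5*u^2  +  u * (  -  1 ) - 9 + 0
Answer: A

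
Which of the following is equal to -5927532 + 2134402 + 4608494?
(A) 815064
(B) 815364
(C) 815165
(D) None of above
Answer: B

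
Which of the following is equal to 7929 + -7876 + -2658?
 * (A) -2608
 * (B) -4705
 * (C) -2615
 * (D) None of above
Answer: D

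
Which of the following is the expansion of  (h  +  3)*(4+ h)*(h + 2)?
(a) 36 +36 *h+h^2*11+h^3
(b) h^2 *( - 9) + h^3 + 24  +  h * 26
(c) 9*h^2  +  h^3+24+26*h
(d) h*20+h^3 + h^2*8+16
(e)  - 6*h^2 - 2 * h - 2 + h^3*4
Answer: c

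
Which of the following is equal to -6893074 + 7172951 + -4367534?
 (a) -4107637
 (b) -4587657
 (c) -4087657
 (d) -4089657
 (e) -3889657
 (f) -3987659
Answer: c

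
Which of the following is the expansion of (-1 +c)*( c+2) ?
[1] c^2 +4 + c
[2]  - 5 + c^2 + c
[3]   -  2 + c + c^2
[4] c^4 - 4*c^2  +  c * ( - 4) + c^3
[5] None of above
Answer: 3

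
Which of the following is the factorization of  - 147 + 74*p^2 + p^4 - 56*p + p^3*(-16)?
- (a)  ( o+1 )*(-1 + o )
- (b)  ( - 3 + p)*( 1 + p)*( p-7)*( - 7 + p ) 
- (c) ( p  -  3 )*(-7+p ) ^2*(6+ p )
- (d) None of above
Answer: b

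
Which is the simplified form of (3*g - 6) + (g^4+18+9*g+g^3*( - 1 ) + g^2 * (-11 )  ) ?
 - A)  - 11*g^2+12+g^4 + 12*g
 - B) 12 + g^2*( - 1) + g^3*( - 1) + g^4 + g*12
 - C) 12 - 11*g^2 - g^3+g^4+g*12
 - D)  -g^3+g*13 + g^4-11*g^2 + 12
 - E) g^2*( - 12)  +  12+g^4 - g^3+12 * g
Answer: C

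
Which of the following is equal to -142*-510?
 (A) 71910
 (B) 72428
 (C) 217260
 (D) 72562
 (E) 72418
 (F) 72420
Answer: F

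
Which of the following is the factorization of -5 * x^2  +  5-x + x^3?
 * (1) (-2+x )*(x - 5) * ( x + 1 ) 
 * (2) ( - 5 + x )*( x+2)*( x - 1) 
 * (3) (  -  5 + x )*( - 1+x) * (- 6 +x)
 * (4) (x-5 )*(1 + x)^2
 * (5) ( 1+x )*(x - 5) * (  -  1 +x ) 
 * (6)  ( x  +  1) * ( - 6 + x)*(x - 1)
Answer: 5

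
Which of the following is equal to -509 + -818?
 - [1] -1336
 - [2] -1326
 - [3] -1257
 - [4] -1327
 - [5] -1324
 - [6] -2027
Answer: 4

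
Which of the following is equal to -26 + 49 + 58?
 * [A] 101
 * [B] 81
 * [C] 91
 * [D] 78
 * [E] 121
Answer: B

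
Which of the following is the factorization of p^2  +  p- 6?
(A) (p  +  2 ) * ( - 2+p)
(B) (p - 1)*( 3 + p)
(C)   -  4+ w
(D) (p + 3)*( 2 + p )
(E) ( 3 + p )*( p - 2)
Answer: E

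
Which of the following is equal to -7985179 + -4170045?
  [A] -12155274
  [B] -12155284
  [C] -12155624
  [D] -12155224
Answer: D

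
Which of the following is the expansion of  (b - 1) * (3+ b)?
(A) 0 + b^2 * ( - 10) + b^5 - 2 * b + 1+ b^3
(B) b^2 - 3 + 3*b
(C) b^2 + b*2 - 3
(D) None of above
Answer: C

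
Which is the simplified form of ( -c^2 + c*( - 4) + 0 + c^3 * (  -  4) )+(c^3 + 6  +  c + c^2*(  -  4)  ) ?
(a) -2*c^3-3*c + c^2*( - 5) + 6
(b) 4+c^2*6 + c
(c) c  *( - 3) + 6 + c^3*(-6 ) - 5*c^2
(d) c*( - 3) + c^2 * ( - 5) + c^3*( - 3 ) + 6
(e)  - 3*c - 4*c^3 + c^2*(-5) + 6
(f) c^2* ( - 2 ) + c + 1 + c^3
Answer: d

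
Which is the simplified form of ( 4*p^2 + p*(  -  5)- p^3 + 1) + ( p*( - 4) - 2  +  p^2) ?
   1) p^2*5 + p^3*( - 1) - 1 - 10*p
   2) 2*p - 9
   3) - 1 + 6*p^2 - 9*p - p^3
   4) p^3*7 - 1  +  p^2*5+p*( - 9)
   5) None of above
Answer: 5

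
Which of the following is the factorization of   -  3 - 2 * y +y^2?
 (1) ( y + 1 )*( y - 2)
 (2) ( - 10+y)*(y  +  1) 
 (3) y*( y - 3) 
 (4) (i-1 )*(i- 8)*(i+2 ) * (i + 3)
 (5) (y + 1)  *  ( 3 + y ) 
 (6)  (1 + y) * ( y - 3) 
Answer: 6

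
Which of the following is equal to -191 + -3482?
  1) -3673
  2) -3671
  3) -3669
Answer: 1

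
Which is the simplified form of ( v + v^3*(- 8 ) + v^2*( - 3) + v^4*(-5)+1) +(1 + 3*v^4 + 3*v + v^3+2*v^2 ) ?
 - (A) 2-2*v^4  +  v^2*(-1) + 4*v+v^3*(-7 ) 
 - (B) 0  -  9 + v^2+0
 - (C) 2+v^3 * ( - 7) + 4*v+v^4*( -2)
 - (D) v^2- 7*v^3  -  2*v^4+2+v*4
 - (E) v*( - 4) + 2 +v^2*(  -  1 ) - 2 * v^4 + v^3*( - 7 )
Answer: A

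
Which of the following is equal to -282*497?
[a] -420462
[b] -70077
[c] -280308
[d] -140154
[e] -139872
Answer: d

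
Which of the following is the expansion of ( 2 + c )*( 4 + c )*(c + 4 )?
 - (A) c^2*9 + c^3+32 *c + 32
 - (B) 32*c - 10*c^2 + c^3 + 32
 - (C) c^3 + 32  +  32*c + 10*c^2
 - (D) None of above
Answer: C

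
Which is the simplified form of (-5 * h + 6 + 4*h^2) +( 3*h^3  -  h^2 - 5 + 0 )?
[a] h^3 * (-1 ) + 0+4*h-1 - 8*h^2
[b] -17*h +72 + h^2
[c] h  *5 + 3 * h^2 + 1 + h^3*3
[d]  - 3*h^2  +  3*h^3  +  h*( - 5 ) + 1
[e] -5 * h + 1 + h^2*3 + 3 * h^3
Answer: e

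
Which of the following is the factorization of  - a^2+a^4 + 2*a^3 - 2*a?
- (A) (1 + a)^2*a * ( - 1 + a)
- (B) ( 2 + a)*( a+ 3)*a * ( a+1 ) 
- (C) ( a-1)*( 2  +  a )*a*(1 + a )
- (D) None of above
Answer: C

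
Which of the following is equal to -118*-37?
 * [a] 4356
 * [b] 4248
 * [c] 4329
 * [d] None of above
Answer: d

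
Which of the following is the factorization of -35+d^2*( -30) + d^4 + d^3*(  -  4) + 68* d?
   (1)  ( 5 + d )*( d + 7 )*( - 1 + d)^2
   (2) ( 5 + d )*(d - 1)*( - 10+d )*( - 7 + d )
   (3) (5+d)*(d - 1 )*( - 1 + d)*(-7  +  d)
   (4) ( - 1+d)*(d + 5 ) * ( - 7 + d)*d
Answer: 3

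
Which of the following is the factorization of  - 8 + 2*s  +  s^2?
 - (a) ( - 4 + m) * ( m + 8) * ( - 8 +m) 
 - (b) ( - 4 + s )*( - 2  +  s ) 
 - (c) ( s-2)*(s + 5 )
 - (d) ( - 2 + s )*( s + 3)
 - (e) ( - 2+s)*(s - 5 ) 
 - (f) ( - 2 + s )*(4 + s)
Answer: f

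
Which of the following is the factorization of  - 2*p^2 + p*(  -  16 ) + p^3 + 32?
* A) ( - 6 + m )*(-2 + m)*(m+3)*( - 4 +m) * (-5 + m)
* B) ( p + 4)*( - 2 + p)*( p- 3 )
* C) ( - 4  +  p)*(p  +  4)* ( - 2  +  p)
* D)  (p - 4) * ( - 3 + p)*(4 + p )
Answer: C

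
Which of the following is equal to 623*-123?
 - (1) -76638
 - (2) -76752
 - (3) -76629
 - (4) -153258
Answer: 3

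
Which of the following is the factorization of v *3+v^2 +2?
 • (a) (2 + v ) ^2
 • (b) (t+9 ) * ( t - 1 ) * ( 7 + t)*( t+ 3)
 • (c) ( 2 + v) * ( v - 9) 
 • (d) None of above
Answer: d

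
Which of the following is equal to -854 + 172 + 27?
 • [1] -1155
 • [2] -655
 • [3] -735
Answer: 2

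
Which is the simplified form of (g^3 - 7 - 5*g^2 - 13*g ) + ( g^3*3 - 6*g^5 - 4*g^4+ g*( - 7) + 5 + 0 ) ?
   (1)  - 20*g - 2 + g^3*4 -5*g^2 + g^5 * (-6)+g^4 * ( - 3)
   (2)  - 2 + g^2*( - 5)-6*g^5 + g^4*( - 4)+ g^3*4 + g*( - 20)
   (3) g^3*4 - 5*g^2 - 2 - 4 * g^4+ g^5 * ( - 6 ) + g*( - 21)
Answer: 2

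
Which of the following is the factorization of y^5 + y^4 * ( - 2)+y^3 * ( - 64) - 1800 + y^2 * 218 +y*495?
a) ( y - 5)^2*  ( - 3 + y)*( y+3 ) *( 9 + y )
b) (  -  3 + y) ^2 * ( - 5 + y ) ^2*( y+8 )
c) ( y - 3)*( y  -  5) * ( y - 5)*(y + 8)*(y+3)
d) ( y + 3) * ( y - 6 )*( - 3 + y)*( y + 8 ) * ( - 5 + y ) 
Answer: c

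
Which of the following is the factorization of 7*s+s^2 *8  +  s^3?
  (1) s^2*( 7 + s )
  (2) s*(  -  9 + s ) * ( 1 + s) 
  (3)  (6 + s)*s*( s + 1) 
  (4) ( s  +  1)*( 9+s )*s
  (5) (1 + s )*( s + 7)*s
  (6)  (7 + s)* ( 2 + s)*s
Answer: 5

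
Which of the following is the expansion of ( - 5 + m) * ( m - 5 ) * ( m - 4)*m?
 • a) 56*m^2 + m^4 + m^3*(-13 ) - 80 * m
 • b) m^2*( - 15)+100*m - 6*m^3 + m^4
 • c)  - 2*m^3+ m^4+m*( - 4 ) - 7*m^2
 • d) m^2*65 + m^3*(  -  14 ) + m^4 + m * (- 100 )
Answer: d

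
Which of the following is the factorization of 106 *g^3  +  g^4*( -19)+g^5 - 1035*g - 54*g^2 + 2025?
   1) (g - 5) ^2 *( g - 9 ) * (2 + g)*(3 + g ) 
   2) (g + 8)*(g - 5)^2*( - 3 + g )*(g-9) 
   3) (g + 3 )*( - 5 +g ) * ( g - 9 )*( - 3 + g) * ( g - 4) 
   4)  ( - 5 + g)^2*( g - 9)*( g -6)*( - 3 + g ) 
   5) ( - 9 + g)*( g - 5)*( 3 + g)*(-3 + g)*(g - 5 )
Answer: 5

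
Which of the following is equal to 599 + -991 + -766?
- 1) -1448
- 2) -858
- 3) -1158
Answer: 3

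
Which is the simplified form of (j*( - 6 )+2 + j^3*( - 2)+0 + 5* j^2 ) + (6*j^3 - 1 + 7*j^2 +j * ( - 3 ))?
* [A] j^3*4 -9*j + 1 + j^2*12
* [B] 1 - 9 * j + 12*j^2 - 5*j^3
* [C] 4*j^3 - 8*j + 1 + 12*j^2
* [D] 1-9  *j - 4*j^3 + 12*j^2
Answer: A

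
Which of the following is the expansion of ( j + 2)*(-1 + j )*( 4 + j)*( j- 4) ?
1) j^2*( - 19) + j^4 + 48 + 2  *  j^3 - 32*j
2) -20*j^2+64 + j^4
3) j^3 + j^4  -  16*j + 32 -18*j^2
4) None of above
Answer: 3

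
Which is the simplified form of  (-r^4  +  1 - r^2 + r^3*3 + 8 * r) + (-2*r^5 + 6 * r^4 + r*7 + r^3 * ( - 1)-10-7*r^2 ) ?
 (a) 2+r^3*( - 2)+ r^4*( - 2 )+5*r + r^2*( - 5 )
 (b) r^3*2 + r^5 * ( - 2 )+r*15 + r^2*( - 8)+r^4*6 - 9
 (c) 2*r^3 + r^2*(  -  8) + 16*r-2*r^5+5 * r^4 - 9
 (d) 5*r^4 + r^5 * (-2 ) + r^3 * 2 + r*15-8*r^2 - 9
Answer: d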